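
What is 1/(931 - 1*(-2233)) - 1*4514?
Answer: -14282295/3164 ≈ -4514.0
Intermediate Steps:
1/(931 - 1*(-2233)) - 1*4514 = 1/(931 + 2233) - 4514 = 1/3164 - 4514 = -14282295/3164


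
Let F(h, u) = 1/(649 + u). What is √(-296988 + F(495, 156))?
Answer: I*√192455647895/805 ≈ 544.97*I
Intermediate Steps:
√(-296988 + F(495, 156)) = √(-296988 + 1/(649 + 156)) = √(-296988 + 1/805) = √(-239075339/805) = I*√192455647895/805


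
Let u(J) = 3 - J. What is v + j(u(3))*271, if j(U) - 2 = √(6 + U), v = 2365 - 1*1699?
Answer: 1208 + 271*√6 ≈ 1871.8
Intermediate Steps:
v = 666 (v = 2365 - 1699 = 666)
j(U) = 2 + √(6 + U)
v + j(u(3))*271 = 666 + (2 + √(6 + (3 - 1*3)))*271 = 666 + (2 + √(6 + (3 - 3)))*271 = 666 + (2 + √(6 + 0))*271 = 666 + (2 + √6)*271 = 666 + (542 + 271*√6) = 1208 + 271*√6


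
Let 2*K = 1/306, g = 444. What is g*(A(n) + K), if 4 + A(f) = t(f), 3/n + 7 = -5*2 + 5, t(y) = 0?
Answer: -90539/51 ≈ -1775.3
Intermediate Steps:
n = -1/4 (n = 3/(-7 + (-5*2 + 5)) = 3/(-7 + (-10 + 5)) = 3/(-7 - 5) = 3/(-12) = 3*(-1/12) = -1/4 ≈ -0.25000)
A(f) = -4 (A(f) = -4 + 0 = -4)
K = 1/612 (K = (1/2)/306 = (1/2)*(1/306) = 1/612 ≈ 0.0016340)
g*(A(n) + K) = 444*(-4 + 1/612) = 444*(-2447/612) = -90539/51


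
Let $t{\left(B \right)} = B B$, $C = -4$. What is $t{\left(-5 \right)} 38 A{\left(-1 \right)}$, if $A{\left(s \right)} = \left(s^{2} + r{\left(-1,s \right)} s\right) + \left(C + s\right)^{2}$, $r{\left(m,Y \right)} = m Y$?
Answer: $23750$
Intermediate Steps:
$r{\left(m,Y \right)} = Y m$
$t{\left(B \right)} = B^{2}$
$A{\left(s \right)} = \left(-4 + s\right)^{2}$ ($A{\left(s \right)} = \left(s^{2} + s \left(-1\right) s\right) + \left(-4 + s\right)^{2} = \left(s^{2} + - s s\right) + \left(-4 + s\right)^{2} = \left(s^{2} - s^{2}\right) + \left(-4 + s\right)^{2} = 0 + \left(-4 + s\right)^{2} = \left(-4 + s\right)^{2}$)
$t{\left(-5 \right)} 38 A{\left(-1 \right)} = \left(-5\right)^{2} \cdot 38 \left(-4 - 1\right)^{2} = 25 \cdot 38 \left(-5\right)^{2} = 950 \cdot 25 = 23750$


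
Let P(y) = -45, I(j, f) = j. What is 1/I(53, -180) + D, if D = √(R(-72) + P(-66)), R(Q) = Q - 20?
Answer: 1/53 + I*√137 ≈ 0.018868 + 11.705*I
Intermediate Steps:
R(Q) = -20 + Q
D = I*√137 (D = √((-20 - 72) - 45) = √(-92 - 45) = √(-137) = I*√137 ≈ 11.705*I)
1/I(53, -180) + D = 1/53 + I*√137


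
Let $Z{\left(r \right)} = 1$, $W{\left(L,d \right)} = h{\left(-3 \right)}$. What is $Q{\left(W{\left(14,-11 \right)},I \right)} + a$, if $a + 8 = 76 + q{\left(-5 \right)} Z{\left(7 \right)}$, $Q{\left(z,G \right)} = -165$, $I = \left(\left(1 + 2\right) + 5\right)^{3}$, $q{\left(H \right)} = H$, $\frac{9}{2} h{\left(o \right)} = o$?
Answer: $-102$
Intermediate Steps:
$h{\left(o \right)} = \frac{2 o}{9}$
$W{\left(L,d \right)} = - \frac{2}{3}$ ($W{\left(L,d \right)} = \frac{2}{9} \left(-3\right) = - \frac{2}{3}$)
$I = 512$ ($I = \left(3 + 5\right)^{3} = 8^{3} = 512$)
$a = 63$ ($a = -8 + \left(76 - 5\right) = -8 + 71 = 63$)
$Q{\left(W{\left(14,-11 \right)},I \right)} + a = -165 + 63 = -102$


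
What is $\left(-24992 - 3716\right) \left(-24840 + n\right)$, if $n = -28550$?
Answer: $1532720120$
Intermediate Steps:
$\left(-24992 - 3716\right) \left(-24840 + n\right) = \left(-24992 - 3716\right) \left(-24840 - 28550\right) = \left(-28708\right) \left(-53390\right) = 1532720120$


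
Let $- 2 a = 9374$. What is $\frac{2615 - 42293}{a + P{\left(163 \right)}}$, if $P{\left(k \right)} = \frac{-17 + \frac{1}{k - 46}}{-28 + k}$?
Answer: $\frac{626714010}{74033153} \approx 8.4653$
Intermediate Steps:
$P{\left(k \right)} = \frac{-17 + \frac{1}{-46 + k}}{-28 + k}$
$a = -4687$ ($a = \left(- \frac{1}{2}\right) 9374 = -4687$)
$\frac{2615 - 42293}{a + P{\left(163 \right)}} = \frac{2615 - 42293}{-4687 + \frac{783 - 2771}{1288 + 163^{2} - 12062}} = - \frac{39678}{-4687 + \frac{783 - 2771}{1288 + 26569 - 12062}} = - \frac{39678}{-4687 + \frac{1}{15795} \left(-1988\right)} = - \frac{39678}{-4687 - \frac{1988}{15795}} = - \frac{39678}{- \frac{74033153}{15795}} = \left(-39678\right) \left(- \frac{15795}{74033153}\right) = \frac{626714010}{74033153}$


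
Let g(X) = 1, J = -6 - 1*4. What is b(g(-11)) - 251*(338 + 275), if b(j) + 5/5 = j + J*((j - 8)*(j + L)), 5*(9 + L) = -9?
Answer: -154549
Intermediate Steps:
L = -54/5 (L = -9 + (1/5)*(-9) = -9 - 9/5 = -54/5 ≈ -10.800)
J = -10 (J = -6 - 4 = -10)
b(j) = -1 + j - 10*(-8 + j)*(-54/5 + j) (b(j) = -1 + (j - 10*(j - 8)*(j - 54/5)) = -1 + (j - 10*(-8 + j)*(-54/5 + j)) = -1 + j - 10*(-8 + j)*(-54/5 + j))
b(g(-11)) - 251*(338 + 275) = (-865 - 10*1**2 + 189*1) - 251*(338 + 275) = (-865 - 10*1 + 189) - 251*613 = (-865 - 10 + 189) - 1*153863 = -686 - 153863 = -154549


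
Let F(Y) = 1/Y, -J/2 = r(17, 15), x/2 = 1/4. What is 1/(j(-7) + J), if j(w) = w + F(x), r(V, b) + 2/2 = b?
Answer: -1/33 ≈ -0.030303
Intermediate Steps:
x = 1/2 (x = 2/4 = 2*(1/4) = 1/2 ≈ 0.50000)
r(V, b) = -1 + b
J = -28 (J = -2*(-1 + 15) = -2*14 = -28)
j(w) = 2 + w (j(w) = w + 1/(1/2) = w + 2 = 2 + w)
1/(j(-7) + J) = 1/((2 - 7) - 28) = 1/(-5 - 28) = 1/(-33) = -1/33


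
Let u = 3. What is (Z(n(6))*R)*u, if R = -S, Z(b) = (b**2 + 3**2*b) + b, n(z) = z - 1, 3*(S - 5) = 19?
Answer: -2550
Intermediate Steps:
S = 34/3 (S = 5 + (1/3)*19 = 5 + 19/3 = 34/3 ≈ 11.333)
n(z) = -1 + z
Z(b) = b**2 + 10*b (Z(b) = (b**2 + 9*b) + b = b**2 + 10*b)
R = -34/3 (R = -1*34/3 = -34/3 ≈ -11.333)
(Z(n(6))*R)*u = (((-1 + 6)*(10 + (-1 + 6)))*(-34/3))*3 = ((5*(10 + 5))*(-34/3))*3 = ((5*15)*(-34/3))*3 = (75*(-34/3))*3 = -850*3 = -2550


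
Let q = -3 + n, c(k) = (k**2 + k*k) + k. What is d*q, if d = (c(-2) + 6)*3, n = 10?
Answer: 252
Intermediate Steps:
c(k) = k + 2*k**2 (c(k) = (k**2 + k**2) + k = 2*k**2 + k = k + 2*k**2)
q = 7 (q = -3 + 10 = 7)
d = 36 (d = (-2*(1 + 2*(-2)) + 6)*3 = (-2*(1 - 4) + 6)*3 = (-2*(-3) + 6)*3 = (6 + 6)*3 = 12*3 = 36)
d*q = 36*7 = 252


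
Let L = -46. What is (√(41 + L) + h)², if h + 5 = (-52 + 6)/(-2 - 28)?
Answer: 1579/225 - 104*I*√5/15 ≈ 7.0178 - 15.503*I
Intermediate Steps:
h = -52/15 (h = -5 + (-52 + 6)/(-2 - 28) = -5 - 46/(-30) = -5 - 46*(-1/30) = -5 + 23/15 = -52/15 ≈ -3.4667)
(√(41 + L) + h)² = (√(41 - 46) - 52/15)² = (√(-5) - 52/15)² = (I*√5 - 52/15)² = (-52/15 + I*√5)²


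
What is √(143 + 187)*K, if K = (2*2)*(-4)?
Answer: -16*√330 ≈ -290.65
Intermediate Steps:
K = -16 (K = 4*(-4) = -16)
√(143 + 187)*K = √(143 + 187)*(-16) = √330*(-16) = -16*√330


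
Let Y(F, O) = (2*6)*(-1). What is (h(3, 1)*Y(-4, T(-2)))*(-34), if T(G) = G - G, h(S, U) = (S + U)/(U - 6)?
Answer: -1632/5 ≈ -326.40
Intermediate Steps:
h(S, U) = (S + U)/(-6 + U)
T(G) = 0
Y(F, O) = -12 (Y(F, O) = 12*(-1) = -12)
(h(3, 1)*Y(-4, T(-2)))*(-34) = (((3 + 1)/(-6 + 1))*(-12))*(-34) = ((4/(-5))*(-12))*(-34) = (-1/5*4*(-12))*(-34) = -4/5*(-12)*(-34) = (48/5)*(-34) = -1632/5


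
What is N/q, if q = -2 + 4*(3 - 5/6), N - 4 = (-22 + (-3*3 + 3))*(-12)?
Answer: 51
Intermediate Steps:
N = 340 (N = 4 + (-22 + (-3*3 + 3))*(-12) = 4 + (-22 + (-9 + 3))*(-12) = 4 + (-22 - 6)*(-12) = 4 - 28*(-12) = 4 + 336 = 340)
q = 20/3 (q = -2 + 4*(3 - 5*⅙) = -2 + 4*(3 - ⅚) = -2 + 4*(13/6) = -2 + 26/3 = 20/3 ≈ 6.6667)
N/q = 340/(20/3) = 340*(3/20) = 51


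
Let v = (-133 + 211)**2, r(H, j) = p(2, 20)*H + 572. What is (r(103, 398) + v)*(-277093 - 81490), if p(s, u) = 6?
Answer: -2608332742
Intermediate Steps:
r(H, j) = 572 + 6*H (r(H, j) = 6*H + 572 = 572 + 6*H)
v = 6084 (v = 78**2 = 6084)
(r(103, 398) + v)*(-277093 - 81490) = ((572 + 6*103) + 6084)*(-277093 - 81490) = ((572 + 618) + 6084)*(-358583) = (1190 + 6084)*(-358583) = 7274*(-358583) = -2608332742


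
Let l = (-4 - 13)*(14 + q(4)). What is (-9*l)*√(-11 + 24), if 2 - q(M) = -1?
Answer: 2601*√13 ≈ 9378.0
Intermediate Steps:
q(M) = 3 (q(M) = 2 - 1*(-1) = 2 + 1 = 3)
l = -289 (l = (-4 - 13)*(14 + 3) = -17*17 = -289)
(-9*l)*√(-11 + 24) = (-9*(-289))*√(-11 + 24) = 2601*√13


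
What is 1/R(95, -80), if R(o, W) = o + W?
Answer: 1/15 ≈ 0.066667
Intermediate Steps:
R(o, W) = W + o
1/R(95, -80) = 1/(-80 + 95) = 1/15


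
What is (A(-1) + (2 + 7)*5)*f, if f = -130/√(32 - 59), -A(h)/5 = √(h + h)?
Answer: 650*√6/9 + 650*I*√3 ≈ 176.91 + 1125.8*I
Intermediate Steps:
A(h) = -5*√2*√h (A(h) = -5*√(h + h) = -5*√2*√h)
f = 130*I*√3/9 (f = -130*(-I*√3/9) = -(-130)*I*√3/9 = 130*I*√3/9 ≈ 25.019*I)
(A(-1) + (2 + 7)*5)*f = (-5*√2*√(-1) + (2 + 7)*5)*(130*I*√3/9) = (-5*√2*I + 9*5)*(130*I*√3/9) = (-5*I*√2 + 45)*(130*I*√3/9) = (45 - 5*I*√2)*(130*I*√3/9) = 130*I*√3*(45 - 5*I*√2)/9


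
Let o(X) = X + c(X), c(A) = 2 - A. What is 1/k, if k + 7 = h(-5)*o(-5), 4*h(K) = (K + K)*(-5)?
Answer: 1/18 ≈ 0.055556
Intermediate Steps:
o(X) = 2 (o(X) = X + (2 - X) = 2)
h(K) = -5*K/2 (h(K) = ((K + K)*(-5))/4 = ((2*K)*(-5))/4 = (-10*K)/4 = -5*K/2)
k = 18 (k = -7 - 5/2*(-5)*2 = -7 + (25/2)*2 = -7 + 25 = 18)
1/k = 1/18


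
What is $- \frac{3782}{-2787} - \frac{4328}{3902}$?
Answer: $\frac{1347614}{5437437} \approx 0.24784$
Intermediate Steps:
$- \frac{3782}{-2787} - \frac{4328}{3902} = \left(-3782\right) \left(- \frac{1}{2787}\right) - \frac{2164}{1951} = \frac{3782}{2787} - \frac{2164}{1951} = \frac{1347614}{5437437}$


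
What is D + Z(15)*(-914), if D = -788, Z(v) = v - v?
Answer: -788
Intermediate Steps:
Z(v) = 0
D + Z(15)*(-914) = -788 + 0*(-914) = -788 + 0 = -788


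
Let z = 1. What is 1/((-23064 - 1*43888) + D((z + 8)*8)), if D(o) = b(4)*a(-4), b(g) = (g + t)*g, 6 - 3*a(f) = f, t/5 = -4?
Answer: -3/201496 ≈ -1.4889e-5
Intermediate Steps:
t = -20 (t = 5*(-4) = -20)
a(f) = 2 - f/3
b(g) = g*(-20 + g) (b(g) = (g - 20)*g = (-20 + g)*g = g*(-20 + g))
D(o) = -640/3 (D(o) = (4*(-20 + 4))*(2 - ⅓*(-4)) = (4*(-16))*(2 + 4/3) = -64*10/3 = -640/3)
1/((-23064 - 1*43888) + D((z + 8)*8)) = 1/((-23064 - 1*43888) - 640/3) = 1/((-23064 - 43888) - 640/3) = 1/(-66952 - 640/3) = 1/(-201496/3) = -3/201496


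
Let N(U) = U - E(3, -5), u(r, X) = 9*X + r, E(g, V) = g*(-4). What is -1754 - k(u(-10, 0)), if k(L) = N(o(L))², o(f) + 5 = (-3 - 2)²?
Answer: -2778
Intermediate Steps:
E(g, V) = -4*g
o(f) = 20 (o(f) = -5 + (-3 - 2)² = -5 + (-5)² = -5 + 25 = 20)
u(r, X) = r + 9*X
N(U) = 12 + U (N(U) = U - (-4)*3 = U - 1*(-12) = U + 12 = 12 + U)
k(L) = 1024 (k(L) = (12 + 20)² = 32² = 1024)
-1754 - k(u(-10, 0)) = -1754 - 1*1024 = -1754 - 1024 = -2778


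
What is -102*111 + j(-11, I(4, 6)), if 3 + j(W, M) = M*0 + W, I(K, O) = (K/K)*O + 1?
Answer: -11336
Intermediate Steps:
I(K, O) = 1 + O (I(K, O) = 1*O + 1 = O + 1 = 1 + O)
j(W, M) = -3 + W (j(W, M) = -3 + (M*0 + W) = -3 + (0 + W) = -3 + W)
-102*111 + j(-11, I(4, 6)) = -102*111 + (-3 - 11) = -11322 - 14 = -11336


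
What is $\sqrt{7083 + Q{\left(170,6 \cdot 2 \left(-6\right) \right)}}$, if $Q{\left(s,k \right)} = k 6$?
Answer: $3 \sqrt{739} \approx 81.554$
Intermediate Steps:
$Q{\left(s,k \right)} = 6 k$
$\sqrt{7083 + Q{\left(170,6 \cdot 2 \left(-6\right) \right)}} = \sqrt{7083 + 6 \cdot 6 \cdot 2 \left(-6\right)} = \sqrt{7083 + 6 \cdot 12 \left(-6\right)} = \sqrt{7083 + 6 \left(-72\right)} = \sqrt{7083 - 432} = \sqrt{6651} = 3 \sqrt{739}$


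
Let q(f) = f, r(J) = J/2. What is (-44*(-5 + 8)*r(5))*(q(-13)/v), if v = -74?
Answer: -2145/37 ≈ -57.973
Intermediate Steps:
r(J) = J/2 (r(J) = J*(½) = J/2)
(-44*(-5 + 8)*r(5))*(q(-13)/v) = (-44*(-5 + 8)*(½)*5)*(-13/(-74)) = (-132*5/2)*(-13*(-1/74)) = -44*15/2*(13/74) = -330*13/74 = -2145/37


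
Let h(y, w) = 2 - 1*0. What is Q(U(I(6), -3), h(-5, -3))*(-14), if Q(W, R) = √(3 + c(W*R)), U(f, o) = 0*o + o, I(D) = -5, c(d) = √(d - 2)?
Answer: -14*√(3 + 2*I*√2) ≈ -26.421 - 10.491*I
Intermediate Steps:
c(d) = √(-2 + d)
h(y, w) = 2 (h(y, w) = 2 + 0 = 2)
U(f, o) = o (U(f, o) = 0 + o = o)
Q(W, R) = √(3 + √(-2 + R*W)) (Q(W, R) = √(3 + √(-2 + W*R)) = √(3 + √(-2 + R*W)))
Q(U(I(6), -3), h(-5, -3))*(-14) = √(3 + √(-2 + 2*(-3)))*(-14) = √(3 + √(-2 - 6))*(-14) = √(3 + √(-8))*(-14) = √(3 + 2*I*√2)*(-14) = -14*√(3 + 2*I*√2)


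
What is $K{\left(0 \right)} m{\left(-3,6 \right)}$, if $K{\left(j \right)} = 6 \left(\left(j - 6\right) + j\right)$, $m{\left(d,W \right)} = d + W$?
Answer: $-108$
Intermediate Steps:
$m{\left(d,W \right)} = W + d$
$K{\left(j \right)} = -36 + 12 j$ ($K{\left(j \right)} = 6 \left(\left(j - 6\right) + j\right) = 6 \left(\left(-6 + j\right) + j\right) = 6 \left(-6 + 2 j\right) = -36 + 12 j$)
$K{\left(0 \right)} m{\left(-3,6 \right)} = \left(-36 + 12 \cdot 0\right) \left(6 - 3\right) = \left(-36 + 0\right) 3 = \left(-36\right) 3 = -108$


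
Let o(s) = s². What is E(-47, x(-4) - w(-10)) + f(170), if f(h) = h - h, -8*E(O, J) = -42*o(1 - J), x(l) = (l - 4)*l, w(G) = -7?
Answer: 7581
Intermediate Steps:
x(l) = l*(-4 + l) (x(l) = (-4 + l)*l = l*(-4 + l))
E(O, J) = 21*(1 - J)²/4 (E(O, J) = -(-21)*(1 - J)²/4 = 21*(1 - J)²/4)
f(h) = 0
E(-47, x(-4) - w(-10)) + f(170) = 21*(-1 + (-4*(-4 - 4) - 1*(-7)))²/4 + 0 = 21*(-1 + (-4*(-8) + 7))²/4 + 0 = 21*(-1 + (32 + 7))²/4 + 0 = 21*(-1 + 39)²/4 + 0 = (21/4)*38² + 0 = (21/4)*1444 + 0 = 7581 + 0 = 7581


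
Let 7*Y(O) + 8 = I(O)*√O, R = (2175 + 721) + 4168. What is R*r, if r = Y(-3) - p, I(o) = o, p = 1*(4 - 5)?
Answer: -7064/7 - 21192*I*√3/7 ≈ -1009.1 - 5243.7*I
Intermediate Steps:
p = -1 (p = 1*(-1) = -1)
R = 7064 (R = 2896 + 4168 = 7064)
Y(O) = -8/7 + O^(3/2)/7 (Y(O) = -8/7 + (O*√O)/7 = -8/7 + O^(3/2)/7)
r = -⅐ - 3*I*√3/7 (r = (-8/7 + (-3)^(3/2)/7) - 1*(-1) = (-8/7 + (-3*I*√3)/7) + 1 = (-8/7 - 3*I*√3/7) + 1 = -⅐ - 3*I*√3/7 ≈ -0.14286 - 0.74231*I)
R*r = 7064*(-⅐ - 3*I*√3/7) = -7064/7 - 21192*I*√3/7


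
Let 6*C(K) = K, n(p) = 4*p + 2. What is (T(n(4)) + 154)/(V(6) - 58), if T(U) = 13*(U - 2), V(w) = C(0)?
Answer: -181/29 ≈ -6.2414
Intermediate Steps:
n(p) = 2 + 4*p
C(K) = K/6
V(w) = 0 (V(w) = (1/6)*0 = 0)
T(U) = -26 + 13*U (T(U) = 13*(-2 + U) = -26 + 13*U)
(T(n(4)) + 154)/(V(6) - 58) = ((-26 + 13*(2 + 4*4)) + 154)/(0 - 58) = ((-26 + 13*(2 + 16)) + 154)/(-58) = ((-26 + 13*18) + 154)*(-1/58) = ((-26 + 234) + 154)*(-1/58) = (208 + 154)*(-1/58) = 362*(-1/58) = -181/29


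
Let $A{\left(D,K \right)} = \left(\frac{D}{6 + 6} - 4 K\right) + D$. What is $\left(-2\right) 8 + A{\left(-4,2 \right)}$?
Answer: $- \frac{85}{3} \approx -28.333$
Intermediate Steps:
$A{\left(D,K \right)} = - 4 K + \frac{13 D}{12}$ ($A{\left(D,K \right)} = \left(\frac{D}{12} - 4 K\right) + D = \left(- 4 K + \frac{D}{12}\right) + D = - 4 K + \frac{13 D}{12}$)
$\left(-2\right) 8 + A{\left(-4,2 \right)} = \left(-2\right) 8 + \left(\left(-4\right) 2 + \frac{13}{12} \left(-4\right)\right) = -16 - \frac{37}{3} = - \frac{85}{3}$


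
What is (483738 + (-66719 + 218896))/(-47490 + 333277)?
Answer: 635915/285787 ≈ 2.2251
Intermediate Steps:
(483738 + (-66719 + 218896))/(-47490 + 333277) = (483738 + 152177)/285787 = 635915*(1/285787) = 635915/285787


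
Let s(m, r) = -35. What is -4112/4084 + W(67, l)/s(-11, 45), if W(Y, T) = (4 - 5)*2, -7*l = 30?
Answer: -33938/35735 ≈ -0.94971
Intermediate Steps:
l = -30/7 (l = -⅐*30 = -30/7 ≈ -4.2857)
W(Y, T) = -2 (W(Y, T) = -1*2 = -2)
-4112/4084 + W(67, l)/s(-11, 45) = -4112/4084 - 2/(-35) = -4112*1/4084 - 2*(-1/35) = -1028/1021 + 2/35 = -33938/35735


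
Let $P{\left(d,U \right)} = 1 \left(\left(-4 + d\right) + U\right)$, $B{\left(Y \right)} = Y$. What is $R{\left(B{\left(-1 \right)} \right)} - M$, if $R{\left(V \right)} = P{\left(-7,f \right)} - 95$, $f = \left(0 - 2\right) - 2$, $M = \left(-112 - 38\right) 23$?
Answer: $3340$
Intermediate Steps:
$M = -3450$ ($M = \left(-150\right) 23 = -3450$)
$f = -4$ ($f = \left(0 - 2\right) - 2 = -2 - 2 = -4$)
$P{\left(d,U \right)} = -4 + U + d$ ($P{\left(d,U \right)} = 1 \left(-4 + U + d\right) = -4 + U + d$)
$R{\left(V \right)} = -110$ ($R{\left(V \right)} = \left(-4 - 4 - 7\right) - 95 = -15 - 95 = -110$)
$R{\left(B{\left(-1 \right)} \right)} - M = -110 - -3450 = -110 + 3450 = 3340$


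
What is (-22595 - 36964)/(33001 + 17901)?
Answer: -59559/50902 ≈ -1.1701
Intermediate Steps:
(-22595 - 36964)/(33001 + 17901) = -59559/50902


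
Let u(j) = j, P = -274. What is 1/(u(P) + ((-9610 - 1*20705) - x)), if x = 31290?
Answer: -1/61879 ≈ -1.6161e-5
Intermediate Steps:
1/(u(P) + ((-9610 - 1*20705) - x)) = 1/(-274 + ((-9610 - 1*20705) - 1*31290)) = 1/(-274 + ((-9610 - 20705) - 31290)) = 1/(-274 + (-30315 - 31290)) = 1/(-274 - 61605) = 1/(-61879) = -1/61879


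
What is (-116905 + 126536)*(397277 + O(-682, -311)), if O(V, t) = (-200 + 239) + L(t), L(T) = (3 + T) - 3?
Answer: 3823555155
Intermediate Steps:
L(T) = T
O(V, t) = 39 + t (O(V, t) = (-200 + 239) + t = 39 + t)
(-116905 + 126536)*(397277 + O(-682, -311)) = (-116905 + 126536)*(397277 + (39 - 311)) = 9631*(397277 - 272) = 9631*397005 = 3823555155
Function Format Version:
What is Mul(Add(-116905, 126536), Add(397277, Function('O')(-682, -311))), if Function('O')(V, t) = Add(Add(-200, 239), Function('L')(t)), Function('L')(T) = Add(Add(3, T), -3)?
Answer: 3823555155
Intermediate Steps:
Function('L')(T) = T
Function('O')(V, t) = Add(39, t) (Function('O')(V, t) = Add(Add(-200, 239), t) = Add(39, t))
Mul(Add(-116905, 126536), Add(397277, Function('O')(-682, -311))) = Mul(Add(-116905, 126536), Add(397277, Add(39, -311))) = Mul(9631, Add(397277, -272)) = Mul(9631, 397005) = 3823555155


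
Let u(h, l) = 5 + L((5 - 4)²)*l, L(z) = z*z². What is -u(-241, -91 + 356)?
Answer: -270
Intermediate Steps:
L(z) = z³
u(h, l) = 5 + l (u(h, l) = 5 + ((5 - 4)²)³*l = 5 + (1²)³*l = 5 + 1³*l = 5 + 1*l = 5 + l)
-u(-241, -91 + 356) = -(5 + (-91 + 356)) = -(5 + 265) = -1*270 = -270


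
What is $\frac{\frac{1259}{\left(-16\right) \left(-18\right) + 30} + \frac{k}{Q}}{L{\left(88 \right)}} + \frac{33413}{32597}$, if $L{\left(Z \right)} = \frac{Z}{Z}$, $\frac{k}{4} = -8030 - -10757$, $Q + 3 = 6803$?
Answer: $\frac{58049044471}{8810969100} \approx 6.5883$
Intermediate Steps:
$Q = 6800$ ($Q = -3 + 6803 = 6800$)
$k = 10908$ ($k = 4 \left(-8030 - -10757\right) = 4 \left(-8030 + 10757\right) = 4 \cdot 2727 = 10908$)
$L{\left(Z \right)} = 1$
$\frac{\frac{1259}{\left(-16\right) \left(-18\right) + 30} + \frac{k}{Q}}{L{\left(88 \right)}} + \frac{33413}{32597} = \frac{\frac{1259}{\left(-16\right) \left(-18\right) + 30} + \frac{10908}{6800}}{1} + \frac{33413}{32597} = \left(\frac{1259}{288 + 30} + 10908 \cdot \frac{1}{6800}\right) 1 + 33413 \cdot \frac{1}{32597} = \left(\frac{1259}{318} + \frac{2727}{1700}\right) 1 + \frac{33413}{32597} = \frac{1503743}{270300} \cdot 1 + \frac{33413}{32597} = \frac{1503743}{270300} + \frac{33413}{32597} = \frac{58049044471}{8810969100}$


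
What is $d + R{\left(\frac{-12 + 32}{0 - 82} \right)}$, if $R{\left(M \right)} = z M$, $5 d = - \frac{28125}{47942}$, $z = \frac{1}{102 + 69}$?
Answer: $- \frac{39916295}{336121362} \approx -0.11876$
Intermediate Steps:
$z = \frac{1}{171} \approx 0.005848$
$d = - \frac{5625}{47942}$ ($d = \frac{\left(-28125\right) \frac{1}{47942}}{5} = \frac{1}{5} \left(- \frac{28125}{47942}\right) = - \frac{5625}{47942} \approx -0.11733$)
$R{\left(M \right)} = \frac{M}{171}$
$d + R{\left(\frac{-12 + 32}{0 - 82} \right)} = - \frac{5625}{47942} + \frac{\left(-12 + 32\right) \frac{1}{0 - 82}}{171} = - \frac{5625}{47942} + \frac{20 \frac{1}{-82}}{171} = - \frac{5625}{47942} + \frac{20 \left(- \frac{1}{82}\right)}{171} = - \frac{5625}{47942} + \frac{1}{171} \left(- \frac{10}{41}\right) = - \frac{5625}{47942} - \frac{10}{7011} = - \frac{39916295}{336121362}$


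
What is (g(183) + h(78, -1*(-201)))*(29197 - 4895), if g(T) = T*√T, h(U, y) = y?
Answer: 4884702 + 4447266*√183 ≈ 6.5046e+7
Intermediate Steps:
g(T) = T^(3/2)
(g(183) + h(78, -1*(-201)))*(29197 - 4895) = (183^(3/2) - 1*(-201))*(29197 - 4895) = (183*√183 + 201)*24302 = (201 + 183*√183)*24302 = 4884702 + 4447266*√183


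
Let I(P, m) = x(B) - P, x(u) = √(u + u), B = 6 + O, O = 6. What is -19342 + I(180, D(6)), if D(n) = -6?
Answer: -19522 + 2*√6 ≈ -19517.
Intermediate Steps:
B = 12 (B = 6 + 6 = 12)
x(u) = √2*√u (x(u) = √(2*u) = √2*√u)
I(P, m) = -P + 2*√6 (I(P, m) = √2*√12 - P = √2*(2*√3) - P = 2*√6 - P = -P + 2*√6)
-19342 + I(180, D(6)) = -19342 + (-1*180 + 2*√6) = -19342 + (-180 + 2*√6) = -19522 + 2*√6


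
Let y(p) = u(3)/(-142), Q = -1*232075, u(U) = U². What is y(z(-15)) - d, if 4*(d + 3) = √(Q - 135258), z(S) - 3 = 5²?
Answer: 417/142 - I*√367333/4 ≈ 2.9366 - 151.52*I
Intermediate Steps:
Q = -232075
z(S) = 28 (z(S) = 3 + 5² = 3 + 25 = 28)
d = -3 + I*√367333/4 (d = -3 + √(-232075 - 135258)/4 = -3 + √(-367333)/4 = -3 + (I*√367333)/4 = -3 + I*√367333/4 ≈ -3.0 + 151.52*I)
y(p) = -9/142 (y(p) = 3²/(-142) = 9*(-1/142) = -9/142)
y(z(-15)) - d = -9/142 - (-3 + I*√367333/4) = -9/142 + (3 - I*√367333/4) = 417/142 - I*√367333/4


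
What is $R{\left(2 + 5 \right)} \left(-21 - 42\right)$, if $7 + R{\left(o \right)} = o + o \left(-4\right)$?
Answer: $1764$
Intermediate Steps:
$R{\left(o \right)} = -7 - 3 o$ ($R{\left(o \right)} = -7 + \left(o + o \left(-4\right)\right) = -7 + \left(o - 4 o\right) = -7 - 3 o$)
$R{\left(2 + 5 \right)} \left(-21 - 42\right) = \left(-7 - 3 \left(2 + 5\right)\right) \left(-21 - 42\right) = \left(-7 - 21\right) \left(-21 - 42\right) = \left(-7 - 21\right) \left(-63\right) = \left(-28\right) \left(-63\right) = 1764$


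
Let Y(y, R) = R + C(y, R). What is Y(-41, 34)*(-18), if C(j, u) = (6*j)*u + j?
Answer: 150678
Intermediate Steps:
C(j, u) = j + 6*j*u (C(j, u) = 6*j*u + j = j + 6*j*u)
Y(y, R) = R + y*(1 + 6*R)
Y(-41, 34)*(-18) = (34 - 41*(1 + 6*34))*(-18) = (34 - 41*(1 + 204))*(-18) = (34 - 41*205)*(-18) = (34 - 8405)*(-18) = -8371*(-18) = 150678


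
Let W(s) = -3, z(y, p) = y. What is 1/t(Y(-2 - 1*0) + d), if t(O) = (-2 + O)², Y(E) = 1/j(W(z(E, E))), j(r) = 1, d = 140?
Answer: 1/19321 ≈ 5.1757e-5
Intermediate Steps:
Y(E) = 1 (Y(E) = 1/1 = 1)
1/t(Y(-2 - 1*0) + d) = 1/((-2 + (1 + 140))²) = 1/((-2 + 141)²) = 1/(139²) = 1/19321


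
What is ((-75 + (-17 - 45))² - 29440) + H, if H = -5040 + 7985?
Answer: -7726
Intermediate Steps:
H = 2945
((-75 + (-17 - 45))² - 29440) + H = ((-75 + (-17 - 45))² - 29440) + 2945 = ((-75 - 62)² - 29440) + 2945 = ((-137)² - 29440) + 2945 = (18769 - 29440) + 2945 = -10671 + 2945 = -7726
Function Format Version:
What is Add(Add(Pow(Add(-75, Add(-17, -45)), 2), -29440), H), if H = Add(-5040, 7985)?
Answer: -7726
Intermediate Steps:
H = 2945
Add(Add(Pow(Add(-75, Add(-17, -45)), 2), -29440), H) = Add(Add(Pow(Add(-75, Add(-17, -45)), 2), -29440), 2945) = Add(Add(Pow(Add(-75, -62), 2), -29440), 2945) = Add(Add(Pow(-137, 2), -29440), 2945) = Add(Add(18769, -29440), 2945) = Add(-10671, 2945) = -7726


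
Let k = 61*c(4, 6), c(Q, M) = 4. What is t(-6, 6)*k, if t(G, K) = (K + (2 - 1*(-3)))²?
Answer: 29524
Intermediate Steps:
k = 244 (k = 61*4 = 244)
t(G, K) = (5 + K)² (t(G, K) = (K + (2 + 3))² = (K + 5)² = (5 + K)²)
t(-6, 6)*k = (5 + 6)²*244 = 11²*244 = 121*244 = 29524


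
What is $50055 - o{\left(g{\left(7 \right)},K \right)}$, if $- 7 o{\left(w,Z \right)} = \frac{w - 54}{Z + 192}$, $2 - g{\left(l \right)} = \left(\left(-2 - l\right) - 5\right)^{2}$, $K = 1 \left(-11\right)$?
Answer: $\frac{63419437}{1267} \approx 50055.0$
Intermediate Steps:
$K = -11$
$g{\left(l \right)} = 2 - \left(-7 - l\right)^{2}$ ($g{\left(l \right)} = 2 - \left(\left(-2 - l\right) - 5\right)^{2} = 2 - \left(-7 - l\right)^{2}$)
$o{\left(w,Z \right)} = - \frac{-54 + w}{7 \left(192 + Z\right)}$ ($o{\left(w,Z \right)} = - \frac{\left(w - 54\right) \frac{1}{Z + 192}}{7} = - \frac{\left(-54 + w\right) \frac{1}{192 + Z}}{7} = - \frac{\frac{1}{192 + Z} \left(-54 + w\right)}{7} = - \frac{-54 + w}{7 \left(192 + Z\right)}$)
$50055 - o{\left(g{\left(7 \right)},K \right)} = 50055 - \frac{54 - \left(2 - \left(7 + 7\right)^{2}\right)}{7 \left(192 - 11\right)} = 50055 - \frac{54 - \left(2 - 14^{2}\right)}{7 \cdot 181} = 50055 - \frac{1}{7} \cdot \frac{1}{181} \left(54 - \left(2 - 196\right)\right) = 50055 - \frac{1}{7} \cdot \frac{1}{181} \left(54 - -194\right) = 50055 - \frac{1}{7} \cdot \frac{1}{181} \left(54 + 194\right) = 50055 - \frac{1}{7} \cdot \frac{1}{181} \cdot 248 = 50055 - \frac{248}{1267} = \frac{63419437}{1267}$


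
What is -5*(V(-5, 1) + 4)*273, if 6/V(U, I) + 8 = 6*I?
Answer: -1365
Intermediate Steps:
V(U, I) = 6/(-8 + 6*I)
-5*(V(-5, 1) + 4)*273 = -5*(3/(-4 + 3*1) + 4)*273 = -5*(3/(-4 + 3) + 4)*273 = -5*(3/(-1) + 4)*273 = -5*(3*(-1) + 4)*273 = -5*(-3 + 4)*273 = -5*1*273 = -5*273 = -1365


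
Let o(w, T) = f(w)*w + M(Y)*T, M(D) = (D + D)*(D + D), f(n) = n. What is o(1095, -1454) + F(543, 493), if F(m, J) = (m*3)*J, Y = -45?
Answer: -9775278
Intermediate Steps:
M(D) = 4*D² (M(D) = (2*D)*(2*D) = 4*D²)
o(w, T) = w² + 8100*T (o(w, T) = w*w + (4*(-45)²)*T = w² + (4*2025)*T = w² + 8100*T)
F(m, J) = 3*J*m (F(m, J) = (3*m)*J = 3*J*m)
o(1095, -1454) + F(543, 493) = (1095² + 8100*(-1454)) + 3*493*543 = (1199025 - 11777400) + 803097 = -10578375 + 803097 = -9775278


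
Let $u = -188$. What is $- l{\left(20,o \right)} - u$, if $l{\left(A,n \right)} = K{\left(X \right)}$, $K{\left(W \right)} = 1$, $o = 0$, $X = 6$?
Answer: $187$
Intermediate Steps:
$l{\left(A,n \right)} = 1$
$- l{\left(20,o \right)} - u = \left(-1\right) 1 - -188 = -1 + 188 = 187$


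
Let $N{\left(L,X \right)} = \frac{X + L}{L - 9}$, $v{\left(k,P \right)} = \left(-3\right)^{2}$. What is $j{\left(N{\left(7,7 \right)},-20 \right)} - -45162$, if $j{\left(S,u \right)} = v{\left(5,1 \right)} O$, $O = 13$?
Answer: $45279$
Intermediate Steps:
$v{\left(k,P \right)} = 9$
$N{\left(L,X \right)} = \frac{L + X}{-9 + L}$
$j{\left(S,u \right)} = 117$ ($j{\left(S,u \right)} = 9 \cdot 13 = 117$)
$j{\left(N{\left(7,7 \right)},-20 \right)} - -45162 = 117 - -45162 = 117 + 45162 = 45279$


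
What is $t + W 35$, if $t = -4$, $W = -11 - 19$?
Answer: $-1054$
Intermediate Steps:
$W = -30$ ($W = -11 - 19 = -30$)
$t + W 35 = -4 - 1050 = -1054$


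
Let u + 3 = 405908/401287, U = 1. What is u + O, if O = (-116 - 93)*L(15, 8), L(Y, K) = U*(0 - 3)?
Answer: 250808996/401287 ≈ 625.01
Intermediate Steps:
u = -797953/401287 (u = -3 + 405908/401287 = -797953/401287 ≈ -1.9885)
L(Y, K) = -3 (L(Y, K) = 1*(0 - 3) = 1*(-3) = -3)
O = 627 (O = (-116 - 93)*(-3) = -209*(-3) = 627)
u + O = -797953/401287 + 627 = 250808996/401287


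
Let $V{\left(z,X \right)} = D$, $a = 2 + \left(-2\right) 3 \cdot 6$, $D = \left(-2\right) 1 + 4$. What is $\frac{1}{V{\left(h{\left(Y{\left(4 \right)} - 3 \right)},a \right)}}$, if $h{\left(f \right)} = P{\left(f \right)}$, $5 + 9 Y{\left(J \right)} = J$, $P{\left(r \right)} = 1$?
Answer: $\frac{1}{2} \approx 0.5$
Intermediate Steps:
$Y{\left(J \right)} = - \frac{5}{9} + \frac{J}{9}$
$D = 2$ ($D = -2 + 4 = 2$)
$a = -34$ ($a = 2 - 36 = -34$)
$h{\left(f \right)} = 1$
$V{\left(z,X \right)} = 2$
$\frac{1}{V{\left(h{\left(Y{\left(4 \right)} - 3 \right)},a \right)}} = \frac{1}{2}$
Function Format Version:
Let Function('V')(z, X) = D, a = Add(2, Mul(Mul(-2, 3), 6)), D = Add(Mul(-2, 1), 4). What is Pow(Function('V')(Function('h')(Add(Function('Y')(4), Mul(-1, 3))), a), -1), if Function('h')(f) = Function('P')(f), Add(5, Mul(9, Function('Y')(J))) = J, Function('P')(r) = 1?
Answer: Rational(1, 2) ≈ 0.50000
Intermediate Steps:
Function('Y')(J) = Add(Rational(-5, 9), Mul(Rational(1, 9), J))
D = 2 (D = Add(-2, 4) = 2)
a = -34 (a = Add(2, Mul(-6, 6)) = Add(2, -36) = -34)
Function('h')(f) = 1
Function('V')(z, X) = 2
Pow(Function('V')(Function('h')(Add(Function('Y')(4), Mul(-1, 3))), a), -1) = Pow(2, -1) = Rational(1, 2)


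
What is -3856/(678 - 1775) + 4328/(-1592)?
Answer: 173867/218303 ≈ 0.79645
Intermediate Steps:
-3856/(678 - 1775) + 4328/(-1592) = -3856/(-1097) + 4328*(-1/1592) = -3856*(-1/1097) - 541/199 = 3856/1097 - 541/199 = 173867/218303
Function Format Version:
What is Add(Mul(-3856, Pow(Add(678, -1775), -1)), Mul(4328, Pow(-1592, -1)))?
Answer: Rational(173867, 218303) ≈ 0.79645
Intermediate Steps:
Add(Mul(-3856, Pow(Add(678, -1775), -1)), Mul(4328, Pow(-1592, -1))) = Add(Mul(-3856, Pow(-1097, -1)), Mul(4328, Rational(-1, 1592))) = Add(Mul(-3856, Rational(-1, 1097)), Rational(-541, 199)) = Add(Rational(3856, 1097), Rational(-541, 199)) = Rational(173867, 218303)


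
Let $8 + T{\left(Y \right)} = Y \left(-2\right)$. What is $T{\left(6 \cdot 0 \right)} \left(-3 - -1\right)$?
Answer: $16$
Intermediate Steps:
$T{\left(Y \right)} = -8 - 2 Y$ ($T{\left(Y \right)} = -8 + Y \left(-2\right) = -8 - 2 Y$)
$T{\left(6 \cdot 0 \right)} \left(-3 - -1\right) = \left(-8 - 2 \cdot 6 \cdot 0\right) \left(-3 - -1\right) = \left(-8 - 0\right) \left(-3 + 1\right) = \left(-8 + 0\right) \left(-2\right) = \left(-8\right) \left(-2\right) = 16$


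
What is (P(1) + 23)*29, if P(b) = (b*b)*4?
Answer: 783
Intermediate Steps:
P(b) = 4*b² (P(b) = b²*4 = 4*b²)
(P(1) + 23)*29 = (4*1² + 23)*29 = (4*1 + 23)*29 = (4 + 23)*29 = 27*29 = 783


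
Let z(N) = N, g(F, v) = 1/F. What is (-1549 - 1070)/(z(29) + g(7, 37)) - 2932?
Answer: -205487/68 ≈ -3021.9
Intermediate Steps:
(-1549 - 1070)/(z(29) + g(7, 37)) - 2932 = (-1549 - 1070)/(29 + 1/7) - 2932 = -2619/(29 + 1/7) - 2932 = -2619/204/7 - 2932 = -2619*7/204 - 2932 = -6111/68 - 2932 = -205487/68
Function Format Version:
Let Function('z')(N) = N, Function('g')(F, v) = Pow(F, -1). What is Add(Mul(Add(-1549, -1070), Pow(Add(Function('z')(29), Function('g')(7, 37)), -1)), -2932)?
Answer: Rational(-205487, 68) ≈ -3021.9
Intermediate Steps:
Add(Mul(Add(-1549, -1070), Pow(Add(Function('z')(29), Function('g')(7, 37)), -1)), -2932) = Add(Mul(Add(-1549, -1070), Pow(Add(29, Pow(7, -1)), -1)), -2932) = Add(Mul(-2619, Pow(Add(29, Rational(1, 7)), -1)), -2932) = Add(Mul(-2619, Pow(Rational(204, 7), -1)), -2932) = Add(Mul(-2619, Rational(7, 204)), -2932) = Add(Rational(-6111, 68), -2932) = Rational(-205487, 68)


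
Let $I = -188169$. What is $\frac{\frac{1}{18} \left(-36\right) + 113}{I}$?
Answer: $- \frac{37}{62723} \approx -0.0005899$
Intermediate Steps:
$\frac{\frac{1}{18} \left(-36\right) + 113}{I} = \frac{\frac{1}{18} \left(-36\right) + 113}{-188169} = \left(\frac{1}{18} \left(-36\right) + 113\right) \left(- \frac{1}{188169}\right) = \left(-2 + 113\right) \left(- \frac{1}{188169}\right) = 111 \left(- \frac{1}{188169}\right) = - \frac{37}{62723}$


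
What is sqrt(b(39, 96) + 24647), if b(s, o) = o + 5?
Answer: 2*sqrt(6187) ≈ 157.31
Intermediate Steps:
b(s, o) = 5 + o
sqrt(b(39, 96) + 24647) = sqrt((5 + 96) + 24647) = sqrt(101 + 24647) = sqrt(24748) = 2*sqrt(6187)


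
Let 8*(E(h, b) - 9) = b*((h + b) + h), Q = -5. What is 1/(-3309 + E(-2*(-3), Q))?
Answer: -8/26435 ≈ -0.00030263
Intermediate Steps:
E(h, b) = 9 + b*(b + 2*h)/8 (E(h, b) = 9 + (b*((h + b) + h))/8 = 9 + (b*((b + h) + h))/8 = 9 + (b*(b + 2*h))/8 = 9 + b*(b + 2*h)/8)
1/(-3309 + E(-2*(-3), Q)) = 1/(-3309 + (9 + (⅛)*(-5)² + (¼)*(-5)*(-2*(-3)))) = 1/(-3309 + (9 + (⅛)*25 + (¼)*(-5)*6)) = 1/(-3309 + (9 + 25/8 - 15/2)) = 1/(-3309 + 37/8) = 1/(-26435/8) = -8/26435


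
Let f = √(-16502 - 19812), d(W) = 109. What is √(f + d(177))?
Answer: √(109 + I*√36314) ≈ 12.817 + 7.4342*I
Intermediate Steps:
f = I*√36314 (f = √(-36314) = I*√36314 ≈ 190.56*I)
√(f + d(177)) = √(I*√36314 + 109) = √(109 + I*√36314)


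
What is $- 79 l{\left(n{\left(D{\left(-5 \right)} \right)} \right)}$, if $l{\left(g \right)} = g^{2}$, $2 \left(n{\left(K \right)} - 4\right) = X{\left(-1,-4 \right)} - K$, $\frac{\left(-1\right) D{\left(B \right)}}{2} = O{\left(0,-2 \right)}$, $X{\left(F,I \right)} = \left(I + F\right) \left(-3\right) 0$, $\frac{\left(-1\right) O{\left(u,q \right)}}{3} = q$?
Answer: $-7900$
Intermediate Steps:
$O{\left(u,q \right)} = - 3 q$
$X{\left(F,I \right)} = 0$ ($X{\left(F,I \right)} = \left(F + I\right) \left(-3\right) 0 = \left(- 3 F - 3 I\right) 0 = 0$)
$D{\left(B \right)} = -12$ ($D{\left(B \right)} = - 2 \left(\left(-3\right) \left(-2\right)\right) = \left(-2\right) 6 = -12$)
$n{\left(K \right)} = 4 - \frac{K}{2}$ ($n{\left(K \right)} = 4 + \frac{0 - K}{2} = 4 + \frac{\left(-1\right) K}{2} = 4 - \frac{K}{2}$)
$- 79 l{\left(n{\left(D{\left(-5 \right)} \right)} \right)} = - 79 \left(4 - -6\right)^{2} = - 79 \left(4 + 6\right)^{2} = - 79 \cdot 10^{2} = \left(-79\right) 100 = -7900$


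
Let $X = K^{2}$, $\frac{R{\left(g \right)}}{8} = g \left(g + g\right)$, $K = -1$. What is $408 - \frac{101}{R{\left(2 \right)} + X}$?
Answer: $\frac{26419}{65} \approx 406.45$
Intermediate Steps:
$R{\left(g \right)} = 16 g^{2}$ ($R{\left(g \right)} = 8 g \left(g + g\right) = 8 g 2 g = 8 \cdot 2 g^{2} = 16 g^{2}$)
$X = 1$ ($X = \left(-1\right)^{2} = 1$)
$408 - \frac{101}{R{\left(2 \right)} + X} = 408 - \frac{101}{16 \cdot 2^{2} + 1} = 408 - \frac{101}{16 \cdot 4 + 1} = 408 - \frac{101}{64 + 1} = 408 - \frac{101}{65} = \frac{26419}{65}$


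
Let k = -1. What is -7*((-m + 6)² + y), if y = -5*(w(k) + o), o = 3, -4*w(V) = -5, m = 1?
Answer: -105/4 ≈ -26.250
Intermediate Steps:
w(V) = 5/4 (w(V) = -¼*(-5) = 5/4)
y = -85/4 (y = -5*(5/4 + 3) = -5*17/4 = -85/4 ≈ -21.250)
-7*((-m + 6)² + y) = -7*((-1*1 + 6)² - 85/4) = -7*((-1 + 6)² - 85/4) = -7*(5² - 85/4) = -7*(25 - 85/4) = -7*15/4 = -105/4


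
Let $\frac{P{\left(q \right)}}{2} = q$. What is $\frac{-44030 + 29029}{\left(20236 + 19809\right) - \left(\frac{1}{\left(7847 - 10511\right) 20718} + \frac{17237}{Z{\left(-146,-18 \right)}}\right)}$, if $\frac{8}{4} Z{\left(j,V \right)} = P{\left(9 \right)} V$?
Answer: $- \frac{39426022512}{105526968133} \approx -0.37361$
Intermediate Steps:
$P{\left(q \right)} = 2 q$
$Z{\left(j,V \right)} = 9 V$ ($Z{\left(j,V \right)} = \frac{2 \cdot 9 V}{2} = \frac{18 V}{2} = 9 V$)
$\frac{-44030 + 29029}{\left(20236 + 19809\right) - \left(\frac{1}{\left(7847 - 10511\right) 20718} + \frac{17237}{Z{\left(-146,-18 \right)}}\right)} = \frac{-44030 + 29029}{\left(20236 + 19809\right) - \left(\frac{1}{\left(7847 - 10511\right) 20718} + \frac{17237}{9 \left(-18\right)}\right)} = - \frac{15001}{40045 - \left(\frac{1}{-2664} \cdot \frac{1}{20718} + \frac{17237}{-162}\right)} = - \frac{15001}{40045 - \left(\left(- \frac{1}{2664}\right) \frac{1}{20718} + 17237 \left(- \frac{1}{162}\right)\right)} = - \frac{15001}{40045 - \left(- \frac{1}{55192752} - \frac{17237}{162}\right)} = - \frac{15001}{40045 - - \frac{1957525651}{18397584}} = - \frac{15001}{40045 + \frac{1957525651}{18397584}} = - \frac{15001}{\frac{738688776931}{18397584}} = \left(-15001\right) \frac{18397584}{738688776931} = - \frac{39426022512}{105526968133}$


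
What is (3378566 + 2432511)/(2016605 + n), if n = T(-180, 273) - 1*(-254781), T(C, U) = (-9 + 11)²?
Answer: 5811077/2271390 ≈ 2.5584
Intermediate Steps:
T(C, U) = 4 (T(C, U) = 2² = 4)
n = 254785 (n = 4 - 1*(-254781) = 4 + 254781 = 254785)
(3378566 + 2432511)/(2016605 + n) = (3378566 + 2432511)/(2016605 + 254785) = 5811077/2271390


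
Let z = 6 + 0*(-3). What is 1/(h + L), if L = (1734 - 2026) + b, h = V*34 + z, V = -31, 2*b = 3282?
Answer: 1/301 ≈ 0.0033223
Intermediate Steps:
b = 1641 (b = (½)*3282 = 1641)
z = 6 (z = 6 + 0 = 6)
h = -1048 (h = -31*34 + 6 = -1054 + 6 = -1048)
L = 1349 (L = (1734 - 2026) + 1641 = -292 + 1641 = 1349)
1/(h + L) = 1/(-1048 + 1349) = 1/301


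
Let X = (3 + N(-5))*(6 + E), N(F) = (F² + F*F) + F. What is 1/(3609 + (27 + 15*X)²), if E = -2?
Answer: 1/8454258 ≈ 1.1828e-7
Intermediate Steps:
N(F) = F + 2*F² (N(F) = (F² + F²) + F = 2*F² + F = F + 2*F²)
X = 192 (X = (3 - 5*(1 + 2*(-5)))*(6 - 2) = (3 - 5*(1 - 10))*4 = (3 - 5*(-9))*4 = (3 + 45)*4 = 48*4 = 192)
1/(3609 + (27 + 15*X)²) = 1/(3609 + (27 + 15*192)²) = 1/(3609 + (27 + 2880)²) = 1/(3609 + 2907²) = 1/(3609 + 8450649) = 1/8454258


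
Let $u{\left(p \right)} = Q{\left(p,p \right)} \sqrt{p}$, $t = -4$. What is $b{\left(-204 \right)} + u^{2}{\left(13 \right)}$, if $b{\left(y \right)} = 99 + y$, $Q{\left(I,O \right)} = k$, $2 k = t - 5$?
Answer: $\frac{633}{4} \approx 158.25$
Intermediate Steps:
$k = - \frac{9}{2}$ ($k = \frac{-4 - 5}{2} = \frac{1}{2} \left(-9\right) = - \frac{9}{2} \approx -4.5$)
$Q{\left(I,O \right)} = - \frac{9}{2}$
$u{\left(p \right)} = - \frac{9 \sqrt{p}}{2}$
$b{\left(-204 \right)} + u^{2}{\left(13 \right)} = \left(99 - 204\right) + \left(- \frac{9 \sqrt{13}}{2}\right)^{2} = -105 + \frac{1053}{4} = \frac{633}{4}$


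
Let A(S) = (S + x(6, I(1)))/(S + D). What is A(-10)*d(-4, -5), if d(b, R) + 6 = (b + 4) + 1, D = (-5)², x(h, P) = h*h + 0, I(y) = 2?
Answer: -26/3 ≈ -8.6667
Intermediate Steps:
x(h, P) = h² (x(h, P) = h² + 0 = h²)
D = 25
d(b, R) = -1 + b (d(b, R) = -6 + ((b + 4) + 1) = -6 + ((4 + b) + 1) = -6 + (5 + b) = -1 + b)
A(S) = (36 + S)/(25 + S) (A(S) = (S + 6²)/(S + 25) = (S + 36)/(25 + S) = (36 + S)/(25 + S))
A(-10)*d(-4, -5) = ((36 - 10)/(25 - 10))*(-1 - 4) = (26/15)*(-5) = -26/3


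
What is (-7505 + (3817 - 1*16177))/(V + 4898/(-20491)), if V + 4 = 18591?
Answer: -13130765/12285849 ≈ -1.0688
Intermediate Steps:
V = 18587 (V = -4 + 18591 = 18587)
(-7505 + (3817 - 1*16177))/(V + 4898/(-20491)) = (-7505 + (3817 - 1*16177))/(18587 + 4898/(-20491)) = (-7505 + (3817 - 16177))/(18587 + 4898*(-1/20491)) = (-7505 - 12360)/(18587 - 158/661) = -19865/12285849/661 = -19865*661/12285849 = -13130765/12285849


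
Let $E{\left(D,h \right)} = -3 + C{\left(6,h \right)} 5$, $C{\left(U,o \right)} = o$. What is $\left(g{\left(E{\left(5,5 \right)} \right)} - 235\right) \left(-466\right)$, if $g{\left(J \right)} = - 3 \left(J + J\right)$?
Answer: $171022$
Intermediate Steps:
$E{\left(D,h \right)} = -3 + 5 h$ ($E{\left(D,h \right)} = -3 + h 5 = -3 + 5 h$)
$g{\left(J \right)} = - 6 J$ ($g{\left(J \right)} = - 3 \cdot 2 J = - 6 J$)
$\left(g{\left(E{\left(5,5 \right)} \right)} - 235\right) \left(-466\right) = \left(- 6 \left(-3 + 5 \cdot 5\right) - 235\right) \left(-466\right) = \left(- 6 \left(-3 + 25\right) - 235\right) \left(-466\right) = \left(\left(-6\right) 22 - 235\right) \left(-466\right) = \left(-132 - 235\right) \left(-466\right) = \left(-367\right) \left(-466\right) = 171022$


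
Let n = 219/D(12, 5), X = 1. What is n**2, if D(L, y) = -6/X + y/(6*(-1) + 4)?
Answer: 191844/289 ≈ 663.82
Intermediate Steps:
D(L, y) = -6 - y/2 (D(L, y) = -6/1 + y/(6*(-1) + 4) = -6*1 + y/(-6 + 4) = -6 + y/(-2) = -6 + y*(-1/2) = -6 - y/2)
n = -438/17 (n = 219/(-6 - 1/2*5) = 219/(-6 - 5/2) = 219/(-17/2) = 219*(-2/17) = -438/17 ≈ -25.765)
n**2 = (-438/17)**2 = 191844/289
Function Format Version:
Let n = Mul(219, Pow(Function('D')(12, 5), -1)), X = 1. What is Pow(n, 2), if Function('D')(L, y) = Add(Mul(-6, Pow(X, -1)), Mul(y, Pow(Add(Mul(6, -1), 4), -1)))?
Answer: Rational(191844, 289) ≈ 663.82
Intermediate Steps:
Function('D')(L, y) = Add(-6, Mul(Rational(-1, 2), y)) (Function('D')(L, y) = Add(Mul(-6, Pow(1, -1)), Mul(y, Pow(Add(Mul(6, -1), 4), -1))) = Add(Mul(-6, 1), Mul(y, Pow(Add(-6, 4), -1))) = Add(-6, Mul(y, Pow(-2, -1))) = Add(-6, Mul(y, Rational(-1, 2))) = Add(-6, Mul(Rational(-1, 2), y)))
n = Rational(-438, 17) (n = Mul(219, Pow(Add(-6, Mul(Rational(-1, 2), 5)), -1)) = Mul(219, Pow(Add(-6, Rational(-5, 2)), -1)) = Mul(219, Pow(Rational(-17, 2), -1)) = Mul(219, Rational(-2, 17)) = Rational(-438, 17) ≈ -25.765)
Pow(n, 2) = Pow(Rational(-438, 17), 2) = Rational(191844, 289)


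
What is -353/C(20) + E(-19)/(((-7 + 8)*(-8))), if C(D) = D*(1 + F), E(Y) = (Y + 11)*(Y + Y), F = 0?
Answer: -1113/20 ≈ -55.650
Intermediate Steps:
E(Y) = 2*Y*(11 + Y) (E(Y) = (11 + Y)*(2*Y) = 2*Y*(11 + Y))
C(D) = D (C(D) = D*(1 + 0) = D*1 = D)
-353/C(20) + E(-19)/(((-7 + 8)*(-8))) = -353/20 + (2*(-19)*(11 - 19))/(((-7 + 8)*(-8))) = -353*1/20 + (2*(-19)*(-8))/((1*(-8))) = -353/20 + 304/(-8) = -353/20 + 304*(-1/8) = -353/20 - 38 = -1113/20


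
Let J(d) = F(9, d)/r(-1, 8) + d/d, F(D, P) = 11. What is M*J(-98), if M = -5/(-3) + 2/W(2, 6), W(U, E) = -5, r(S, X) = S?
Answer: -38/3 ≈ -12.667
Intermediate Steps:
M = 19/15 (M = -5/(-3) + 2/(-5) = -5*(-⅓) + 2*(-⅕) = 5/3 - ⅖ = 19/15 ≈ 1.2667)
J(d) = -10 (J(d) = 11/(-1) + d/d = 11*(-1) + 1 = -11 + 1 = -10)
M*J(-98) = (19/15)*(-10) = -38/3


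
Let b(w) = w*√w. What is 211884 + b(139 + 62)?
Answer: 211884 + 201*√201 ≈ 2.1473e+5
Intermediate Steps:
b(w) = w^(3/2)
211884 + b(139 + 62) = 211884 + (139 + 62)^(3/2) = 211884 + 201^(3/2) = 211884 + 201*√201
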